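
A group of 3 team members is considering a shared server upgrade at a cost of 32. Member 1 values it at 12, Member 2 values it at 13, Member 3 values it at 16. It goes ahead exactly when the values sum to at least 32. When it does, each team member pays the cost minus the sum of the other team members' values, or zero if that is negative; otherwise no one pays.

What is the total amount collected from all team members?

14

Total value 41 ≥ cost 32, so it is built.
Member 1: others sum to 29; max(0, 32 - 29) = 3.
Member 2: others sum to 28; max(0, 32 - 28) = 4.
Member 3: others sum to 25; max(0, 32 - 25) = 7.
Total collected = 3 + 4 + 7 = 14.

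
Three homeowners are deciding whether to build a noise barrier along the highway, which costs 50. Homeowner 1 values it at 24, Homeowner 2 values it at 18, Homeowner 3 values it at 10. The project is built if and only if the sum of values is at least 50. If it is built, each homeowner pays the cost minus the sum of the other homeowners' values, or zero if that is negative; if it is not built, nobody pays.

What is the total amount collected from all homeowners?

Total value 52 ≥ cost 50, so it is built.
Homeowner 1: others sum to 28; max(0, 50 - 28) = 22.
Homeowner 2: others sum to 34; max(0, 50 - 34) = 16.
Homeowner 3: others sum to 42; max(0, 50 - 42) = 8.
Total collected = 22 + 16 + 8 = 46.

46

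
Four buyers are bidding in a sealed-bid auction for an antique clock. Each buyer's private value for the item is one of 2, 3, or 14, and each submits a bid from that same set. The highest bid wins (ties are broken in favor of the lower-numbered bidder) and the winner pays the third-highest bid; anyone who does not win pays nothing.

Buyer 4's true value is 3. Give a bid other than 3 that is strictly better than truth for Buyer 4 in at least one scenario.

14

Suppose Buyer 1 bids 2, Buyer 2 bids 2 and Buyer 3 bids 3.
Bid 3: loses, pays 0, utility 0.
Bid 14: wins, pays 2, utility 3 - 2 = 1.
So bidding 14 beats truth here (1 > 0).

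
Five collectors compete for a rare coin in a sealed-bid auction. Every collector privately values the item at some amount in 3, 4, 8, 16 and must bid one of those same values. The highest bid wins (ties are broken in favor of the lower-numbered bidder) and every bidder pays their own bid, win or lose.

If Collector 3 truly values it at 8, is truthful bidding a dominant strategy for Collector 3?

Consider the case where Collector 1 bids 3, Collector 2 bids 3, Collector 4 bids 3 and Collector 5 bids 3.
Truthful bid 8: wins, pays 8, utility 8 - 8 = 0.
Bid 4 instead: wins, pays 4, utility 8 - 4 = 4.
Since 4 > 0, bidding 4 is strictly better here, so truthful bidding is not dominant.

No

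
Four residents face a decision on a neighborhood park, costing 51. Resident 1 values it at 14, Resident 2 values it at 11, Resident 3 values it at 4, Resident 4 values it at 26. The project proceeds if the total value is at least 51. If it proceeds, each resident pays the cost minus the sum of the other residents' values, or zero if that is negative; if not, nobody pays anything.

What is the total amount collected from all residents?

Total value 55 ≥ cost 51, so it is built.
Resident 1: others sum to 41; max(0, 51 - 41) = 10.
Resident 2: others sum to 44; max(0, 51 - 44) = 7.
Resident 3: others sum to 51; max(0, 51 - 51) = 0.
Resident 4: others sum to 29; max(0, 51 - 29) = 22.
Total collected = 10 + 7 + 0 + 22 = 39.

39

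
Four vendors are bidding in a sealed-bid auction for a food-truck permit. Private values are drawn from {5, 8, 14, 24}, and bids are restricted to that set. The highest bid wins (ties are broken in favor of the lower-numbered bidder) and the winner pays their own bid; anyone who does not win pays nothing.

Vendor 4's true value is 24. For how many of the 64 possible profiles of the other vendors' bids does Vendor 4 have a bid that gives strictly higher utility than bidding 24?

8

Others bid (5, 5, 5): truth gives 0; bid 8 gives 16 > 0. Violating.
Others bid (5, 5, 8): truth gives 0; bid 14 gives 10 > 0. Violating.
Others bid (5, 8, 5): truth gives 0; bid 14 gives 10 > 0. Violating.
Others bid (5, 8, 8): truth gives 0; bid 14 gives 10 > 0. Violating.
Others bid (5, 5, 14): truth gives 0; no alternative beats it.
Others bid (5, 5, 24): truth gives 0; no alternative beats it.
(Checking all 64 profiles: 8 have a profitable deviation, 56 do not.)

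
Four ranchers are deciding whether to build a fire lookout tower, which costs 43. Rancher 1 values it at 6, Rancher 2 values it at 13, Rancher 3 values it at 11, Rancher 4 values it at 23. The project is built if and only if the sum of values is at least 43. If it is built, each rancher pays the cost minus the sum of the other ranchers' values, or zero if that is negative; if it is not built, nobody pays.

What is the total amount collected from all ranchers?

17

Total value 53 ≥ cost 43, so it is built.
Rancher 1: others sum to 47; max(0, 43 - 47) = 0.
Rancher 2: others sum to 40; max(0, 43 - 40) = 3.
Rancher 3: others sum to 42; max(0, 43 - 42) = 1.
Rancher 4: others sum to 30; max(0, 43 - 30) = 13.
Total collected = 0 + 3 + 1 + 13 = 17.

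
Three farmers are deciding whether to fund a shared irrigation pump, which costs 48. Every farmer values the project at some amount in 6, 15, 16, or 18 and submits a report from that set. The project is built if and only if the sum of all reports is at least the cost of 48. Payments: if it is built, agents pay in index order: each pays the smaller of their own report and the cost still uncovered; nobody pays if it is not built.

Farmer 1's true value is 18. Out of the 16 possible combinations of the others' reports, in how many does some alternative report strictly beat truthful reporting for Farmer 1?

Others report (15, 18): truth gives 0; report 15 gives 3 > 0. Violating.
Others report (16, 16): truth gives 0; report 16 gives 2 > 0. Violating.
Others report (16, 18): truth gives 0; report 15 gives 3 > 0. Violating.
Others report (18, 15): truth gives 0; report 15 gives 3 > 0. Violating.
Others report (6, 6): truth gives 0; no alternative beats it.
Others report (6, 15): truth gives 0; no alternative beats it.
(Checking all 16 profiles: 6 have a profitable deviation, 10 do not.)

6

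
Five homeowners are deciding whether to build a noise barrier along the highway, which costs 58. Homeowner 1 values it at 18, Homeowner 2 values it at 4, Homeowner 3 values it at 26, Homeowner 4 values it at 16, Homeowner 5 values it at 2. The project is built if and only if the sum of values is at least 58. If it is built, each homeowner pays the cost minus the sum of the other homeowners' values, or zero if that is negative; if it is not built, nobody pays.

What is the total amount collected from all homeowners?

Total value 66 ≥ cost 58, so it is built.
Homeowner 1: others sum to 48; max(0, 58 - 48) = 10.
Homeowner 2: others sum to 62; max(0, 58 - 62) = 0.
Homeowner 3: others sum to 40; max(0, 58 - 40) = 18.
Homeowner 4: others sum to 50; max(0, 58 - 50) = 8.
Homeowner 5: others sum to 64; max(0, 58 - 64) = 0.
Total collected = 10 + 0 + 18 + 8 + 0 = 36.

36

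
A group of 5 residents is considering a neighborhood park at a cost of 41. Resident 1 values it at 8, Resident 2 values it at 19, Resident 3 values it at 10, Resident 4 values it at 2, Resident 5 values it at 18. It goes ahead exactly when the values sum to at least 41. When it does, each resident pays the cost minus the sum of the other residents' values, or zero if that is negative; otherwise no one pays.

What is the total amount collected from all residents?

5

Total value 57 ≥ cost 41, so it is built.
Resident 1: others sum to 49; max(0, 41 - 49) = 0.
Resident 2: others sum to 38; max(0, 41 - 38) = 3.
Resident 3: others sum to 47; max(0, 41 - 47) = 0.
Resident 4: others sum to 55; max(0, 41 - 55) = 0.
Resident 5: others sum to 39; max(0, 41 - 39) = 2.
Total collected = 0 + 3 + 0 + 0 + 2 = 5.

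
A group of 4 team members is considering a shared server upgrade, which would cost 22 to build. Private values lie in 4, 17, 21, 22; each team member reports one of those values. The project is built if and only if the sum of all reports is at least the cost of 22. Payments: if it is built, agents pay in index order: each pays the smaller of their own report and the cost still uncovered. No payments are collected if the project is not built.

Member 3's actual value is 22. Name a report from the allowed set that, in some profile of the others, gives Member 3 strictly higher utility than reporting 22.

4

Suppose Member 1 reports 4, Member 2 reports 4 and Member 4 reports 17.
Report 22: project built, pays 14, utility 22 - 14 = 8.
Report 4: project built, pays 4, utility 22 - 4 = 18.
So reporting 4 beats truth here (18 > 8).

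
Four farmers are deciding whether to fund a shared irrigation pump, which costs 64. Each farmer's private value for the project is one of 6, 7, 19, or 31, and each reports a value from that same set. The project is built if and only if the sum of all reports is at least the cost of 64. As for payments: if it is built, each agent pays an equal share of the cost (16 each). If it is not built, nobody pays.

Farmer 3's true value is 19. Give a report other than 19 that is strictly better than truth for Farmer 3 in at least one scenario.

31

Suppose Farmer 1 reports 6, Farmer 2 reports 6 and Farmer 4 reports 31.
Report 19: project not built, utility 0.
Report 31: project built, pays 16, utility 19 - 16 = 3.
So reporting 31 beats truth here (3 > 0).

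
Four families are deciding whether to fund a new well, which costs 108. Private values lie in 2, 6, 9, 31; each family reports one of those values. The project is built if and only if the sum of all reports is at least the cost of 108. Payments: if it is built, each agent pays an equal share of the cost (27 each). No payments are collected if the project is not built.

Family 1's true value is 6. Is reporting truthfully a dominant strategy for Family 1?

Yes

Check each profile of the others' reports and compare truth against every alternative report.
Others report (2, 2, 2): truth gives 0, best alternative gives 0.
Others report (2, 2, 6): truth gives 0, best alternative gives 0.
Others report (2, 2, 9): truth gives 0, best alternative gives 0.
Others report (2, 2, 31): truth gives 0, best alternative gives 0.
Others report (2, 6, 2): truth gives 0, best alternative gives 0.
Others report (2, 6, 6): truth gives 0, best alternative gives 0.
(Remaining 58 profiles checked similarly; truth is weakly best in each.)
In every case the truthful report is at least as good as any alternative, so it is a dominant strategy.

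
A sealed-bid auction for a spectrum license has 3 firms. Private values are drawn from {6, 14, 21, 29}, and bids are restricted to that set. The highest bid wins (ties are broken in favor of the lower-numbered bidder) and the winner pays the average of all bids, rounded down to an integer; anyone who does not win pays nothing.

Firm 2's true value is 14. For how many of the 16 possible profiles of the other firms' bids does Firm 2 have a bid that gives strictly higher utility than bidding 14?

Others bid (14, 6): truth gives 0; bid 21 gives 1 > 0. Violating.
Others bid (6, 6): truth gives 6; no alternative beats it.
Others bid (6, 14): truth gives 3; no alternative beats it.
(Checking all 16 profiles: 1 has a profitable deviation, 15 do not.)

1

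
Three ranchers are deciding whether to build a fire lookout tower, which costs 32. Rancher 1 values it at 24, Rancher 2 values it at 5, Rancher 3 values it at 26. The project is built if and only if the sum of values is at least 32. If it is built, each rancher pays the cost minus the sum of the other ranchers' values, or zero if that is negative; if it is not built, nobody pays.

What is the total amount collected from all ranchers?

Total value 55 ≥ cost 32, so it is built.
Rancher 1: others sum to 31; max(0, 32 - 31) = 1.
Rancher 2: others sum to 50; max(0, 32 - 50) = 0.
Rancher 3: others sum to 29; max(0, 32 - 29) = 3.
Total collected = 1 + 0 + 3 = 4.

4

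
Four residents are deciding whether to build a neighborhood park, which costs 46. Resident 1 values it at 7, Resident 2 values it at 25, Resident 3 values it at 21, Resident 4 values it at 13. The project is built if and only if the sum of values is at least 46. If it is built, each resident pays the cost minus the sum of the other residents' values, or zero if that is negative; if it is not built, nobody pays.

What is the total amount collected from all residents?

6

Total value 66 ≥ cost 46, so it is built.
Resident 1: others sum to 59; max(0, 46 - 59) = 0.
Resident 2: others sum to 41; max(0, 46 - 41) = 5.
Resident 3: others sum to 45; max(0, 46 - 45) = 1.
Resident 4: others sum to 53; max(0, 46 - 53) = 0.
Total collected = 0 + 5 + 1 + 0 = 6.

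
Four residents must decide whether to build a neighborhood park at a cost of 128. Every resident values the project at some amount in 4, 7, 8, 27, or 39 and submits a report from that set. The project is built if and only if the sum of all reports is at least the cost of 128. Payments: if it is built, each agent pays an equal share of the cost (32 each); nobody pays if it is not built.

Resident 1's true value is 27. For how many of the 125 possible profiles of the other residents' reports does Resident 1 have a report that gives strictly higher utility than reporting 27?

4

Others report (27, 39, 39): truth gives -5; report 4 gives 0 > -5. Violating.
Others report (39, 27, 39): truth gives -5; report 4 gives 0 > -5. Violating.
Others report (39, 39, 27): truth gives -5; report 4 gives 0 > -5. Violating.
Others report (39, 39, 39): truth gives -5; report 4 gives 0 > -5. Violating.
Others report (4, 4, 4): truth gives 0; no alternative beats it.
Others report (4, 4, 7): truth gives 0; no alternative beats it.
(Checking all 125 profiles: 4 have a profitable deviation, 121 do not.)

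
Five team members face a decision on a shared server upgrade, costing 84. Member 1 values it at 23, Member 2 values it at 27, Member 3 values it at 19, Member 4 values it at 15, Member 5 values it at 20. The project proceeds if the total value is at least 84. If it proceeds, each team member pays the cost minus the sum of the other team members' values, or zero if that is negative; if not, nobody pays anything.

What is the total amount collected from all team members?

10

Total value 104 ≥ cost 84, so it is built.
Member 1: others sum to 81; max(0, 84 - 81) = 3.
Member 2: others sum to 77; max(0, 84 - 77) = 7.
Member 3: others sum to 85; max(0, 84 - 85) = 0.
Member 4: others sum to 89; max(0, 84 - 89) = 0.
Member 5: others sum to 84; max(0, 84 - 84) = 0.
Total collected = 3 + 7 + 0 + 0 + 0 = 10.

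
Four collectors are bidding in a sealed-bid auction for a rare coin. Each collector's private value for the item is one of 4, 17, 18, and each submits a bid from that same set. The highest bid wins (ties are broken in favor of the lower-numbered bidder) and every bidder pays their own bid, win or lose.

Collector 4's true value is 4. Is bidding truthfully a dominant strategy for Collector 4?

Check each profile of the others' bids and compare truth against every alternative bid.
Others bid (4, 4, 18): truth gives -4, best alternative gives -17.
Others bid (4, 17, 18): truth gives -4, best alternative gives -17.
Others bid (4, 18, 4): truth gives -4, best alternative gives -17.
Others bid (4, 18, 17): truth gives -4, best alternative gives -17.
Others bid (4, 18, 18): truth gives -4, best alternative gives -17.
Others bid (17, 4, 18): truth gives -4, best alternative gives -17.
(Remaining 21 profiles checked similarly; truth is weakly best in each.)
In every case the truthful bid is at least as good as any alternative, so it is a dominant strategy.

Yes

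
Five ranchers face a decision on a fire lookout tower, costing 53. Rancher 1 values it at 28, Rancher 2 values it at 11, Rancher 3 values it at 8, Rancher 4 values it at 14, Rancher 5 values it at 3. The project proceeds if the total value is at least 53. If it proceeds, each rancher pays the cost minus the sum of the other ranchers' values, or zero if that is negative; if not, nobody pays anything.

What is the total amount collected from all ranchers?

Total value 64 ≥ cost 53, so it is built.
Rancher 1: others sum to 36; max(0, 53 - 36) = 17.
Rancher 2: others sum to 53; max(0, 53 - 53) = 0.
Rancher 3: others sum to 56; max(0, 53 - 56) = 0.
Rancher 4: others sum to 50; max(0, 53 - 50) = 3.
Rancher 5: others sum to 61; max(0, 53 - 61) = 0.
Total collected = 17 + 0 + 0 + 3 + 0 = 20.

20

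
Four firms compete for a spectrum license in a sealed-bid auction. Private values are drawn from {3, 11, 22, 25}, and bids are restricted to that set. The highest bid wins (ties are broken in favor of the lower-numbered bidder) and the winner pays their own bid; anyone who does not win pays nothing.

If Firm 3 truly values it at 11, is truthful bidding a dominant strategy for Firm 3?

Yes

Check each profile of the others' bids and compare truth against every alternative bid.
Others bid (3, 3, 3): truth gives 0, best alternative gives 0.
Others bid (3, 3, 11): truth gives 0, best alternative gives 0.
Others bid (3, 3, 22): truth gives 0, best alternative gives 0.
Others bid (3, 3, 25): truth gives 0, best alternative gives 0.
Others bid (3, 11, 3): truth gives 0, best alternative gives 0.
Others bid (3, 11, 11): truth gives 0, best alternative gives 0.
(Remaining 58 profiles checked similarly; truth is weakly best in each.)
In every case the truthful bid is at least as good as any alternative, so it is a dominant strategy.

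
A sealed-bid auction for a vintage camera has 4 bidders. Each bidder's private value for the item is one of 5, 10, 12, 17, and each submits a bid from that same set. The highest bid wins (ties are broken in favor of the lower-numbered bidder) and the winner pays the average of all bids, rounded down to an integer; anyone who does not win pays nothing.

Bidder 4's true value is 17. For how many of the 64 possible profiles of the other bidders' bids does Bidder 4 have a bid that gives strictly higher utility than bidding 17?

8

Others bid (5, 5, 5): truth gives 9; bid 10 gives 11 > 9. Violating.
Others bid (5, 5, 10): truth gives 8; bid 12 gives 9 > 8. Violating.
Others bid (5, 10, 5): truth gives 8; bid 12 gives 9 > 8. Violating.
Others bid (5, 10, 10): truth gives 7; bid 12 gives 8 > 7. Violating.
Others bid (5, 5, 12): truth gives 8; no alternative beats it.
Others bid (5, 5, 17): truth gives 0; no alternative beats it.
(Checking all 64 profiles: 8 have a profitable deviation, 56 do not.)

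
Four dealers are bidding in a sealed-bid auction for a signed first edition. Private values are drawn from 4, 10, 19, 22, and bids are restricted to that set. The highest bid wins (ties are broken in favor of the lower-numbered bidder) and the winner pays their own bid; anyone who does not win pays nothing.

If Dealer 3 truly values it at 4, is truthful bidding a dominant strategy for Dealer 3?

Yes

Check each profile of the others' bids and compare truth against every alternative bid.
Others bid (4, 4, 4): truth gives 0, best alternative gives -6.
Others bid (4, 4, 10): truth gives 0, best alternative gives -6.
Others bid (4, 4, 19): truth gives 0, best alternative gives 0.
Others bid (4, 4, 22): truth gives 0, best alternative gives 0.
Others bid (4, 10, 4): truth gives 0, best alternative gives 0.
Others bid (4, 10, 10): truth gives 0, best alternative gives 0.
(Remaining 58 profiles checked similarly; truth is weakly best in each.)
In every case the truthful bid is at least as good as any alternative, so it is a dominant strategy.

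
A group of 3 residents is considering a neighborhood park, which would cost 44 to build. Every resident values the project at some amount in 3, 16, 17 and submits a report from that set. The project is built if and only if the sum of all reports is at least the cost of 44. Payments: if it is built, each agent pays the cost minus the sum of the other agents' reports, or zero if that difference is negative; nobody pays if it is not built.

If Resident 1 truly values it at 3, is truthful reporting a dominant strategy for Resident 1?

Check each profile of the others' reports and compare truth against every alternative report.
Others report (16, 16): truth gives 0, best alternative gives -9.
Others report (16, 17): truth gives 0, best alternative gives -8.
Others report (17, 16): truth gives 0, best alternative gives -8.
Others report (17, 17): truth gives 0, best alternative gives -7.
Others report (3, 3): truth gives 0, best alternative gives 0.
Others report (3, 16): truth gives 0, best alternative gives 0.
(Remaining 3 profiles checked similarly; truth is weakly best in each.)
In every case the truthful report is at least as good as any alternative, so it is a dominant strategy.

Yes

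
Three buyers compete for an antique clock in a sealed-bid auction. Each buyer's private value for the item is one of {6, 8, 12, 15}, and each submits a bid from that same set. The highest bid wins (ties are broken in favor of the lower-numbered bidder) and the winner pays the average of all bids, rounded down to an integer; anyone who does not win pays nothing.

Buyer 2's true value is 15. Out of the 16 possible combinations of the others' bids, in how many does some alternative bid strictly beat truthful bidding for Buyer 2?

Others bid (6, 6): truth gives 6; bid 8 gives 9 > 6. Violating.
Others bid (6, 8): truth gives 6; bid 8 gives 8 > 6. Violating.
Others bid (6, 12): truth gives 4; bid 12 gives 5 > 4. Violating.
Others bid (8, 6): truth gives 6; bid 12 gives 7 > 6. Violating.
Others bid (6, 15): truth gives 3; no alternative beats it.
Others bid (8, 15): truth gives 3; no alternative beats it.
(Checking all 16 profiles: 6 have a profitable deviation, 10 do not.)

6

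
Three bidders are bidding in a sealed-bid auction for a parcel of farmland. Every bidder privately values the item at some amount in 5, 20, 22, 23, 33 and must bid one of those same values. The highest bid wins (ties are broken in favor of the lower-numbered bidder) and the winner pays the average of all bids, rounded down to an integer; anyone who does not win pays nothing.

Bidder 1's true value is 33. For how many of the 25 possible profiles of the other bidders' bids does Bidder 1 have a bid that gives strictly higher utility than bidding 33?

16

Others bid (5, 5): truth gives 19; bid 5 gives 28 > 19. Violating.
Others bid (5, 20): truth gives 14; bid 20 gives 18 > 14. Violating.
Others bid (5, 22): truth gives 13; bid 22 gives 17 > 13. Violating.
Others bid (5, 23): truth gives 13; bid 23 gives 16 > 13. Violating.
Others bid (5, 33): truth gives 10; no alternative beats it.
Others bid (20, 33): truth gives 5; no alternative beats it.
(Checking all 25 profiles: 16 have a profitable deviation, 9 do not.)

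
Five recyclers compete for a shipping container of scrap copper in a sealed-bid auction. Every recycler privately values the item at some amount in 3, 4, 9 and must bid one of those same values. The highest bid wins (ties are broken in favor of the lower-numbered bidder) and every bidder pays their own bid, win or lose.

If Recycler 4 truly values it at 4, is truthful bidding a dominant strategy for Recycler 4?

No

Consider the case where Recycler 1 bids 3, Recycler 2 bids 3, Recycler 3 bids 3 and Recycler 5 bids 9.
Truthful bid 4: loses but pays 4, utility -4.
Bid 3 instead: loses but pays 3, utility -3.
Since -3 > -4, bidding 3 is strictly better here, so truthful bidding is not dominant.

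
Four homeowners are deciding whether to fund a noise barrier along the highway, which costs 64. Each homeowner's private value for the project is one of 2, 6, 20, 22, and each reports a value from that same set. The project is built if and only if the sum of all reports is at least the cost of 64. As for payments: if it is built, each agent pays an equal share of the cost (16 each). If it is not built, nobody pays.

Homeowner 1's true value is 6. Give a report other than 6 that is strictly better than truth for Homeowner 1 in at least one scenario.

2

Suppose Homeowner 2 reports 20, Homeowner 3 reports 20 and Homeowner 4 reports 20.
Report 6: project built, pays 16, utility 6 - 16 = -10.
Report 2: project not built, utility 0.
So reporting 2 beats truth here (0 > -10).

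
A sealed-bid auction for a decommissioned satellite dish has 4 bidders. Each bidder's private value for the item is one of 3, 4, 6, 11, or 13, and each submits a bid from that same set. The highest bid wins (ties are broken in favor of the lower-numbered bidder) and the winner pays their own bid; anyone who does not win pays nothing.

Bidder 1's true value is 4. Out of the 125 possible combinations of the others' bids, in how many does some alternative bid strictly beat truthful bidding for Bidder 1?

1

Others bid (3, 3, 3): truth gives 0; bid 3 gives 1 > 0. Violating.
Others bid (3, 3, 4): truth gives 0; no alternative beats it.
Others bid (3, 3, 6): truth gives 0; no alternative beats it.
(Checking all 125 profiles: 1 has a profitable deviation, 124 do not.)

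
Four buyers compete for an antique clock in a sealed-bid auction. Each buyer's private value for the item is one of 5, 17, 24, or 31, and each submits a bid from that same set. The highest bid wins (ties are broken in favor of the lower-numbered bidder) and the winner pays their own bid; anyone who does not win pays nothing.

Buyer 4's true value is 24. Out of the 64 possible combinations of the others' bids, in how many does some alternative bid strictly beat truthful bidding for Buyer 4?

1

Others bid (5, 5, 5): truth gives 0; bid 17 gives 7 > 0. Violating.
Others bid (5, 5, 17): truth gives 0; no alternative beats it.
Others bid (5, 5, 24): truth gives 0; no alternative beats it.
(Checking all 64 profiles: 1 has a profitable deviation, 63 do not.)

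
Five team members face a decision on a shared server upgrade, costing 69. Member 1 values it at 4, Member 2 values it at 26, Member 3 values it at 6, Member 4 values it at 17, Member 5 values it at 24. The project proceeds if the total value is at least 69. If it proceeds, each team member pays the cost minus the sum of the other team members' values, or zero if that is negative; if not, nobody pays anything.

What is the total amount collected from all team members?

Total value 77 ≥ cost 69, so it is built.
Member 1: others sum to 73; max(0, 69 - 73) = 0.
Member 2: others sum to 51; max(0, 69 - 51) = 18.
Member 3: others sum to 71; max(0, 69 - 71) = 0.
Member 4: others sum to 60; max(0, 69 - 60) = 9.
Member 5: others sum to 53; max(0, 69 - 53) = 16.
Total collected = 0 + 18 + 0 + 9 + 16 = 43.

43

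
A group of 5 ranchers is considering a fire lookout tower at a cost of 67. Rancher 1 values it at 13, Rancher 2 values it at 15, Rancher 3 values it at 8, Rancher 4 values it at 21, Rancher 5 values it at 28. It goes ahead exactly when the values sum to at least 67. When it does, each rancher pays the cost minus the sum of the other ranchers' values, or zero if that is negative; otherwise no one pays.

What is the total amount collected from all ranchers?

Total value 85 ≥ cost 67, so it is built.
Rancher 1: others sum to 72; max(0, 67 - 72) = 0.
Rancher 2: others sum to 70; max(0, 67 - 70) = 0.
Rancher 3: others sum to 77; max(0, 67 - 77) = 0.
Rancher 4: others sum to 64; max(0, 67 - 64) = 3.
Rancher 5: others sum to 57; max(0, 67 - 57) = 10.
Total collected = 0 + 0 + 0 + 3 + 10 = 13.

13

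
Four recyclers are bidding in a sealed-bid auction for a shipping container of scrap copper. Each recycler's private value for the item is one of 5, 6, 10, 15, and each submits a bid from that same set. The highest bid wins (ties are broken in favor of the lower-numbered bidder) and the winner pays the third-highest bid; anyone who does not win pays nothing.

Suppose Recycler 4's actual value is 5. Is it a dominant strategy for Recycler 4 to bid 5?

Check each profile of the others' bids and compare truth against every alternative bid.
Others bid (5, 5, 5): truth gives 0, best alternative gives 0.
Others bid (5, 5, 6): truth gives 0, best alternative gives 0.
Others bid (5, 5, 10): truth gives 0, best alternative gives 0.
Others bid (5, 5, 15): truth gives 0, best alternative gives 0.
Others bid (5, 6, 5): truth gives 0, best alternative gives 0.
Others bid (5, 6, 6): truth gives 0, best alternative gives 0.
(Remaining 58 profiles checked similarly; truth is weakly best in each.)
In every case the truthful bid is at least as good as any alternative, so it is a dominant strategy.

Yes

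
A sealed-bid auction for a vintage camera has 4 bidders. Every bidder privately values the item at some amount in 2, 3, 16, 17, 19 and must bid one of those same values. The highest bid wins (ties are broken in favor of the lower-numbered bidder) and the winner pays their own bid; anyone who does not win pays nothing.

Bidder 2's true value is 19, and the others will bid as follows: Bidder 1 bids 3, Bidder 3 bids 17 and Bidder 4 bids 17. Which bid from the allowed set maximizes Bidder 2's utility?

17

Bid 2: loses, pays 0, utility 0.
Bid 3: loses, pays 0, utility 0.
Bid 16: loses, pays 0, utility 0.
Bid 17: wins, pays 17, utility 19 - 17 = 2.
Bid 19: wins, pays 19, utility 19 - 19 = 0.
The best choice is 17 with utility 2.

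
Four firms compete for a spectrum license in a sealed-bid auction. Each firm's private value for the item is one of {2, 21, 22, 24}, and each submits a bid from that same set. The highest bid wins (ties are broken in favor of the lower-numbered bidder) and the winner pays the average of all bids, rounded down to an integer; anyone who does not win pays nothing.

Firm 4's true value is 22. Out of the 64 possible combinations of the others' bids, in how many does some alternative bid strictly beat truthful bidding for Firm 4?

13

Others bid (2, 2, 2): truth gives 15; bid 21 gives 16 > 15. Violating.
Others bid (2, 2, 22): truth gives 0; bid 24 gives 10 > 0. Violating.
Others bid (2, 21, 22): truth gives 0; bid 24 gives 5 > 0. Violating.
Others bid (2, 22, 2): truth gives 0; bid 24 gives 10 > 0. Violating.
Others bid (2, 2, 21): truth gives 11; no alternative beats it.
Others bid (2, 2, 24): truth gives 0; no alternative beats it.
(Checking all 64 profiles: 13 have a profitable deviation, 51 do not.)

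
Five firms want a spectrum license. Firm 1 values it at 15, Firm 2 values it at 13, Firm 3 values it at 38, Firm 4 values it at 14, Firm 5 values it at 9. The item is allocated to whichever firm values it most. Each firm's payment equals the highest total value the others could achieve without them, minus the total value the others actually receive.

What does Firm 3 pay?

Firm 3 has the highest value and receives the item.
Without Firm 3, the item would go to the next-highest value, 15, so the others could achieve 15.
With Firm 3 present and winning, the others receive nothing, so their total is 0.
Payment = 15 - 0 = 15.

15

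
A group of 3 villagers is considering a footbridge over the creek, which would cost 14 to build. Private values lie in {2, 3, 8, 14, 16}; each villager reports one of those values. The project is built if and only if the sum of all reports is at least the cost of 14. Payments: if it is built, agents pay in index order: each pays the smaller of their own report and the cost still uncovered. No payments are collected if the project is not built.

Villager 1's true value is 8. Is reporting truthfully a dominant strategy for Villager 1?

Consider the case where Villager 2 reports 2 and Villager 3 reports 14.
Truthful report 8: project built, pays 8, utility 8 - 8 = 0.
Report 2 instead: project built, pays 2, utility 8 - 2 = 6.
Since 6 > 0, reporting 2 is strictly better here, so truthful reporting is not dominant.

No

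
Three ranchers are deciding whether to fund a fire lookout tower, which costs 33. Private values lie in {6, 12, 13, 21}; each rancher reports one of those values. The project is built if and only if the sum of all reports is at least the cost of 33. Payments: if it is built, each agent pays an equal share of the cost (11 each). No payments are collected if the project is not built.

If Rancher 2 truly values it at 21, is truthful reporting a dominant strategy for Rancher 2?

Check each profile of the others' reports and compare truth against every alternative report.
Others report (6, 6): truth gives 10, best alternative gives 0.
Others report (6, 12): truth gives 10, best alternative gives 0.
Others report (6, 13): truth gives 10, best alternative gives 0.
Others report (12, 6): truth gives 10, best alternative gives 0.
Others report (13, 6): truth gives 10, best alternative gives 0.
Others report (6, 21): truth gives 10, best alternative gives 10.
(Remaining 10 profiles checked similarly; truth is weakly best in each.)
In every case the truthful report is at least as good as any alternative, so it is a dominant strategy.

Yes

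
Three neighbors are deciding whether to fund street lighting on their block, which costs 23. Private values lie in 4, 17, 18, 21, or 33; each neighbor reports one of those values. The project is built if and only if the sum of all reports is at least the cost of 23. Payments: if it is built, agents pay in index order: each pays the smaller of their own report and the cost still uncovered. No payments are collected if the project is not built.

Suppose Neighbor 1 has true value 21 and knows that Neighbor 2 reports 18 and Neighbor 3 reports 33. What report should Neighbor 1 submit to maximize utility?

4

Report 4: project built, pays 4, utility 21 - 4 = 17.
Report 17: project built, pays 17, utility 21 - 17 = 4.
Report 18: project built, pays 18, utility 21 - 18 = 3.
Report 21: project built, pays 21, utility 21 - 21 = 0.
Report 33: project built, pays 23, utility 21 - 23 = -2.
The best choice is 4 with utility 17.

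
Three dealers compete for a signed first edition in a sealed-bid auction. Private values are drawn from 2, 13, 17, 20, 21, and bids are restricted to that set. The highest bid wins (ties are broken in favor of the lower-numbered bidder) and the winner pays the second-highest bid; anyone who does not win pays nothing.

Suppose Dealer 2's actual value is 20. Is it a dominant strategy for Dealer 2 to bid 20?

Check each profile of the others' bids and compare truth against every alternative bid.
Others bid (2, 2): truth gives 18, best alternative gives 18.
Others bid (2, 13): truth gives 7, best alternative gives 7.
Others bid (13, 2): truth gives 7, best alternative gives 7.
Others bid (13, 13): truth gives 7, best alternative gives 7.
Others bid (2, 17): truth gives 3, best alternative gives 3.
Others bid (13, 17): truth gives 3, best alternative gives 3.
(Remaining 19 profiles checked similarly; truth is weakly best in each.)
In every case the truthful bid is at least as good as any alternative, so it is a dominant strategy.

Yes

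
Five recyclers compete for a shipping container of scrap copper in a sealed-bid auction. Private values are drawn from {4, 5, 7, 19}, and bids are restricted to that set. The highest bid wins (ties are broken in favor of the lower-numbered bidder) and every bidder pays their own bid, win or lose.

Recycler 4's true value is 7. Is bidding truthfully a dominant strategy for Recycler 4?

Consider the case where Recycler 1 bids 4, Recycler 2 bids 4, Recycler 3 bids 4 and Recycler 5 bids 4.
Truthful bid 7: wins, pays 7, utility 7 - 7 = 0.
Bid 5 instead: wins, pays 5, utility 7 - 5 = 2.
Since 2 > 0, bidding 5 is strictly better here, so truthful bidding is not dominant.

No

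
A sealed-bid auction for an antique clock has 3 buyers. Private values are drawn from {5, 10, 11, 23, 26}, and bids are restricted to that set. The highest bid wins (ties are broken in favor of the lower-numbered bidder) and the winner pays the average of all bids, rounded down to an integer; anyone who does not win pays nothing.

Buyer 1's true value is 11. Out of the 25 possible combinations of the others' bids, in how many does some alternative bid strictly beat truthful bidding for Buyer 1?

1

Others bid (5, 5): truth gives 4; bid 5 gives 6 > 4. Violating.
Others bid (5, 10): truth gives 3; no alternative beats it.
Others bid (5, 11): truth gives 2; no alternative beats it.
(Checking all 25 profiles: 1 has a profitable deviation, 24 do not.)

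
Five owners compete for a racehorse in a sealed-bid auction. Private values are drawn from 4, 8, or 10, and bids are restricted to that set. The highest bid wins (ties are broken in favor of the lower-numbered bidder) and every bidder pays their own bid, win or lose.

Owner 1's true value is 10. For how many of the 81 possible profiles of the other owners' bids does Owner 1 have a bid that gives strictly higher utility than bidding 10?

16

Others bid (4, 4, 4, 4): truth gives 0; bid 4 gives 6 > 0. Violating.
Others bid (4, 4, 4, 8): truth gives 0; bid 8 gives 2 > 0. Violating.
Others bid (4, 4, 8, 4): truth gives 0; bid 8 gives 2 > 0. Violating.
Others bid (4, 4, 8, 8): truth gives 0; bid 8 gives 2 > 0. Violating.
Others bid (4, 4, 4, 10): truth gives 0; no alternative beats it.
Others bid (4, 4, 8, 10): truth gives 0; no alternative beats it.
(Checking all 81 profiles: 16 have a profitable deviation, 65 do not.)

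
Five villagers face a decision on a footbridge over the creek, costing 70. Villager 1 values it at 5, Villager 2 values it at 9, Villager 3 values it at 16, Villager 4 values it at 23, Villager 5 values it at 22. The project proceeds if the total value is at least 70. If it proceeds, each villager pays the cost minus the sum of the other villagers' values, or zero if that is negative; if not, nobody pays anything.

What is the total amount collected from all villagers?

50

Total value 75 ≥ cost 70, so it is built.
Villager 1: others sum to 70; max(0, 70 - 70) = 0.
Villager 2: others sum to 66; max(0, 70 - 66) = 4.
Villager 3: others sum to 59; max(0, 70 - 59) = 11.
Villager 4: others sum to 52; max(0, 70 - 52) = 18.
Villager 5: others sum to 53; max(0, 70 - 53) = 17.
Total collected = 0 + 4 + 11 + 18 + 17 = 50.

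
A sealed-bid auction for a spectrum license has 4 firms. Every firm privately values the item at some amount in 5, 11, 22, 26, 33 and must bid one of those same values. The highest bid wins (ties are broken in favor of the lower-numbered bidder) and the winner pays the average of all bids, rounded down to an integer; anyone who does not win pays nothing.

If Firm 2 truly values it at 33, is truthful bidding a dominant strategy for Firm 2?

Consider the case where Firm 1 bids 5, Firm 3 bids 5 and Firm 4 bids 5.
Truthful bid 33: wins, pays 12, utility 33 - 12 = 21.
Bid 11 instead: wins, pays 6, utility 33 - 6 = 27.
Since 27 > 21, bidding 11 is strictly better here, so truthful bidding is not dominant.

No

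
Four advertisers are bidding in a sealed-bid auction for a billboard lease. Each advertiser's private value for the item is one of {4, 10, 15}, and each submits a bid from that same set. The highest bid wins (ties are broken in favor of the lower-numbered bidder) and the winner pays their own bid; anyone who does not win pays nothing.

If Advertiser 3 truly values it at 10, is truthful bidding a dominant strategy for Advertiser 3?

Yes

Check each profile of the others' bids and compare truth against every alternative bid.
Others bid (4, 4, 4): truth gives 0, best alternative gives 0.
Others bid (4, 4, 10): truth gives 0, best alternative gives 0.
Others bid (4, 4, 15): truth gives 0, best alternative gives 0.
Others bid (4, 10, 4): truth gives 0, best alternative gives 0.
Others bid (4, 10, 10): truth gives 0, best alternative gives 0.
Others bid (4, 10, 15): truth gives 0, best alternative gives 0.
(Remaining 21 profiles checked similarly; truth is weakly best in each.)
In every case the truthful bid is at least as good as any alternative, so it is a dominant strategy.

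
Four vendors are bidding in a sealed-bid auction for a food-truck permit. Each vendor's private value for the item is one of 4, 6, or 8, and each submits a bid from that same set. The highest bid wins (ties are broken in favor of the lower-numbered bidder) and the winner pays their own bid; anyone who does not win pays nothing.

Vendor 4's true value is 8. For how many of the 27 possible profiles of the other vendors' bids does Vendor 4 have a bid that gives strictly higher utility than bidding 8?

1

Others bid (4, 4, 4): truth gives 0; bid 6 gives 2 > 0. Violating.
Others bid (4, 4, 6): truth gives 0; no alternative beats it.
Others bid (4, 4, 8): truth gives 0; no alternative beats it.
(Checking all 27 profiles: 1 has a profitable deviation, 26 do not.)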